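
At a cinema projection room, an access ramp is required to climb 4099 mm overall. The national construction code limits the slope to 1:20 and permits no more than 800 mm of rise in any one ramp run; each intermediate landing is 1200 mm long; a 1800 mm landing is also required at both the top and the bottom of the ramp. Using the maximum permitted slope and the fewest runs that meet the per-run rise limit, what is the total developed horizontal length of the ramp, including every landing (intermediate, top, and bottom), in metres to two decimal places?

4099 / 800 = 5.12, so 6 ramp runs are needed. That means 5 intermediate landings.
Ramp run (horizontal) at 1:20: 4099 × 20 = 81980 mm.
5 intermediate landings contribute 5 × 1200 = 6000 mm.
Top and bottom landings: 2 × 1800 = 3600 mm.
Total = 81980 + 6000 + 3600 = 91580 mm.
= 91.58 m.

91.58 m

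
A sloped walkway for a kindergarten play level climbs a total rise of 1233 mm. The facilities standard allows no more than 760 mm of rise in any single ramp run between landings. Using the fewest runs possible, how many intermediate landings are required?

At most 760 each: 1233/760 = 1.62, giving 2 ramp runs.
2 runs are separated by 1 intermediate landings.

1 intermediate landings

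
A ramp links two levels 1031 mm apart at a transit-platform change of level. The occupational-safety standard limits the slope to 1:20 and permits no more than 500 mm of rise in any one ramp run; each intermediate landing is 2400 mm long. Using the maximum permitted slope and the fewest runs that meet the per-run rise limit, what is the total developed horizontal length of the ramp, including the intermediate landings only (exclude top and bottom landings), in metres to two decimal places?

25.42 m

⌈1031/500⌉ = 3 ramp runs. That means 2 intermediate landings.
Horizontal run for 1031 mm of rise at 1:20 is 1031 × 20 = 20620 mm.
2 intermediate landings contribute 2 × 2400 = 4800 mm.
Developed length = 20620 + 4800 = 25420 mm.
= 25.42 m.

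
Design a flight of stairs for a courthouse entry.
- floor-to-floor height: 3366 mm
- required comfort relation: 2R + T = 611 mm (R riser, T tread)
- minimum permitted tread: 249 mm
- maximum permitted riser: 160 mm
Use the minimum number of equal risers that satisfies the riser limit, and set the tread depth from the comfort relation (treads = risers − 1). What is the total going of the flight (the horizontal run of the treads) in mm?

3366 / 160 = 21.038 → round up to 22 risers.
R = 3366 ÷ 22 = 153 mm.
From 2R + T = 611: T = 611 − 306 = 305 mm.
22 risers give 21 treads; going = 21 × 305 = 6405 mm.

6405 mm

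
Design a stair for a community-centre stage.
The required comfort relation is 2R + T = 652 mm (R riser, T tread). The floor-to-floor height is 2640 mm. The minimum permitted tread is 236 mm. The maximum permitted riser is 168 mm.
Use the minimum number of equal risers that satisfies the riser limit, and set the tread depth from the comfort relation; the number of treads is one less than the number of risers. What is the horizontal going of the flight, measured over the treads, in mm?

⌈2640/168⌉ = 16 risers.
Riser R = 2640 / 16 = 165 mm, within the 168 mm limit.
From 2R + T = 652: T = 652 − 330 = 322 mm.
Treads = 16 − 1 = 15; going = 15 × 322 = 4830 mm.

4830 mm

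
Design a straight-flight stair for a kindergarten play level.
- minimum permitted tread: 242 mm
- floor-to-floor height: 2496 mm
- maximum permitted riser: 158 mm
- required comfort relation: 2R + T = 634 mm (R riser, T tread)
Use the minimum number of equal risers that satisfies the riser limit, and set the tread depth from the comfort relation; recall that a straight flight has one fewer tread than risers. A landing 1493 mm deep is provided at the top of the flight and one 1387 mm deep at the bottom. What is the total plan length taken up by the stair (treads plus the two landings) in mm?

7710 mm

At most 158 each: 2496/158 = 15.80, giving 16 risers.
R = 2496 ÷ 16 = 156 mm.
Tread T = 634 − 2 × 156 = 322 mm (≥ 242 mm).
Going = (16 − 1) × 322 = 4830 mm.
Add landings: 4830 + 1493 + 1387 = 7710 mm.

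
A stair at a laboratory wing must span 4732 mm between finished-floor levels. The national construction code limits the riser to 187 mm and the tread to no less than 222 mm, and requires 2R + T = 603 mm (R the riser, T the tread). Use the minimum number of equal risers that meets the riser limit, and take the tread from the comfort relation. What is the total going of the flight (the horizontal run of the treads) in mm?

5975 mm

At most 187 each: 4732/187 = 25.30, giving 26 risers.
Each riser is 4732/26 = 182 mm (≤ 187 mm).
Tread T = 603 − 2 × 182 = 239 mm (≥ 222 mm).
Going = (26 − 1) × 239 = 5975 mm.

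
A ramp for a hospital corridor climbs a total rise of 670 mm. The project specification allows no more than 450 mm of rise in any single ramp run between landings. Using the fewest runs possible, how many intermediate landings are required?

1 intermediate landings

670 / 450 = 1.49, so 2 ramp runs are needed.
2 runs are separated by 1 intermediate landings.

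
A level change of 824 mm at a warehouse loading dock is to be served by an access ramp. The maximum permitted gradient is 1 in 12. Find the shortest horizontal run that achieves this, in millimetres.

Run = rise × 12 = 824 × 12 = 9888 mm.

9888 mm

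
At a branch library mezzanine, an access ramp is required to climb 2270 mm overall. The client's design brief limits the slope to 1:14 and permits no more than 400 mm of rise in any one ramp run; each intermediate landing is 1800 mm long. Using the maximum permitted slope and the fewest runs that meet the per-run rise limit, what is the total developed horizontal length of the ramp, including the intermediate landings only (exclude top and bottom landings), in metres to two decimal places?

40.78 m

2270 / 400 = 5.675 → round up to 6 ramp runs. That means 5 intermediate landings.
Horizontal run for 2270 mm of rise at 1:14 is 2270 × 14 = 31780 mm.
5 intermediate landings contribute 5 × 1800 = 9000 mm.
Developed length = 31780 + 9000 = 40780 mm.
= 40.78 m.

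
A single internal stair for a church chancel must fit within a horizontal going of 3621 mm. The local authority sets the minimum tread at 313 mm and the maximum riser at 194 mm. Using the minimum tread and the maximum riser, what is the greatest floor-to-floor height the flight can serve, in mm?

2328 mm

Treads that fit: ⌊3621 / 313⌋ = 11.
Risers = treads + 1 = 12.
Maximum height = 12 × 194 = 2328 mm.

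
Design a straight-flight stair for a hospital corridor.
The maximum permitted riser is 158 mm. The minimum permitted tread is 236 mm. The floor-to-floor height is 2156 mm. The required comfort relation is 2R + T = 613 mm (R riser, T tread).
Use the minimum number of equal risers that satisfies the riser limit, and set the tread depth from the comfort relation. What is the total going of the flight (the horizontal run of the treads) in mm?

3965 mm

⌈2156/158⌉ = 14 risers.
Riser R = 2156 / 14 = 154 mm, within the 158 mm limit.
Tread T = 613 − 2 × 154 = 305 mm (≥ 236 mm).
Treads = 14 − 1 = 13; going = 13 × 305 = 3965 mm.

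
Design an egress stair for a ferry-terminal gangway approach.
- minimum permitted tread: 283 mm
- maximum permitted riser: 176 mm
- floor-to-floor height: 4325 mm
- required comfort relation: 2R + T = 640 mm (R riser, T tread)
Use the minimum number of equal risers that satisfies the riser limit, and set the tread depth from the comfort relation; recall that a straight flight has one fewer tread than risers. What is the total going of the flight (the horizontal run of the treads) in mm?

7056 mm

⌈4325/176⌉ = 25 risers.
R = 4325 ÷ 25 = 173 mm.
Tread T = 640 − 2 × 173 = 294 mm (≥ 283 mm).
Going = (25 − 1) × 294 = 7056 mm.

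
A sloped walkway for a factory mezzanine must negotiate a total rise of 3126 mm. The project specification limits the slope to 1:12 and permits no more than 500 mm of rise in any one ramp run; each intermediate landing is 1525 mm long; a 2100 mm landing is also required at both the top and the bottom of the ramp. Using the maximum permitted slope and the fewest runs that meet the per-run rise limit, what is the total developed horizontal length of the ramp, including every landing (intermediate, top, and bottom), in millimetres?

At most 500 each: 3126/500 = 6.25, giving 7 ramp runs. That means 6 intermediate landings.
Horizontal run for 3126 mm of rise at 1:12 is 3126 × 12 = 37512 mm.
Intermediate landings: 6 × 1525 = 9150 mm.
Top and bottom landings: 2 × 2100 = 4200 mm.
Total = 37512 + 9150 + 4200 = 50862 mm.

50862 mm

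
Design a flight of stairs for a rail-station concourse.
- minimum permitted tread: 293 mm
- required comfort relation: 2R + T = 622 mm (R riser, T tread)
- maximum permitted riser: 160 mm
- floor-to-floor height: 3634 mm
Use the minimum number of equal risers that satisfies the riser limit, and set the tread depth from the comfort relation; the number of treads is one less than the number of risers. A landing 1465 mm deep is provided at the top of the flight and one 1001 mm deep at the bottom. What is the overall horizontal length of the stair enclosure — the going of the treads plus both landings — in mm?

9198 mm

3634 / 160 = 22.712 → round up to 23 risers.
Each riser is 3634/23 = 158 mm (≤ 160 mm).
Tread T = 622 − 2 × 158 = 306 mm (≥ 293 mm).
Going = (23 − 1) × 306 = 6732 mm.
Enclosure = 6732 + 1465 + 1001 = 9198 mm.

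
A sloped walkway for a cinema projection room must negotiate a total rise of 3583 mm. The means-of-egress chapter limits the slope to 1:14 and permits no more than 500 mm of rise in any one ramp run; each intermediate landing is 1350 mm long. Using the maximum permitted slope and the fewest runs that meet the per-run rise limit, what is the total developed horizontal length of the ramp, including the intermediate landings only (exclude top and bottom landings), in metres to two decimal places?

59.61 m

⌈3583/500⌉ = 8 ramp runs. That means 7 intermediate landings.
Ramp run (horizontal) at 1:14: 3583 × 14 = 50162 mm.
Intermediate landings: 7 × 1350 = 9450 mm.
Developed length = 50162 + 9450 = 59612 mm.
= 59.61 m.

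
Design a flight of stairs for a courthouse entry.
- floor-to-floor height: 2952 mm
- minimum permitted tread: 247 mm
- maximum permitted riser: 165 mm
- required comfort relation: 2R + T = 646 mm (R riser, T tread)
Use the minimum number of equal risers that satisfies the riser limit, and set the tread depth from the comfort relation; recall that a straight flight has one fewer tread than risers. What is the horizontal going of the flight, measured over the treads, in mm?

5406 mm

⌈2952/165⌉ = 18 risers.
Riser R = 2952 / 18 = 164 mm, within the 165 mm limit.
T = 646 − 2·164 = 318 mm, which satisfies the 247 mm minimum.
18 risers give 17 treads; going = 17 × 318 = 5406 mm.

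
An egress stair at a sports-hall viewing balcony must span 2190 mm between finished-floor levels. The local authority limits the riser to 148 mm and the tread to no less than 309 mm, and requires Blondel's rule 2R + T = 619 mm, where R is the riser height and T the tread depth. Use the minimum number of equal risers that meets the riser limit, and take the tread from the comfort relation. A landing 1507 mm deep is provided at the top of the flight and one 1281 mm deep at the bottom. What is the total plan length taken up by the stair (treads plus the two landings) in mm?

7366 mm

At most 148 each: 2190/148 = 14.80, giving 15 risers.
R = 2190 ÷ 15 = 146 mm.
From 2R + T = 619: T = 619 − 292 = 327 mm.
Going = (15 − 1) × 327 = 4578 mm.
Add landings: 4578 + 1507 + 1281 = 7366 mm.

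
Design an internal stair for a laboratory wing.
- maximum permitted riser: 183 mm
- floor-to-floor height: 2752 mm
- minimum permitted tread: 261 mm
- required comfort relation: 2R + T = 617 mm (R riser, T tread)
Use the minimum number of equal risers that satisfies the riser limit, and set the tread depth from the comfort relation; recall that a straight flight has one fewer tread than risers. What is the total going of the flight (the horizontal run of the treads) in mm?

4095 mm

⌈2752/183⌉ = 16 risers.
Riser R = 2752 / 16 = 172 mm, within the 183 mm limit.
T = 617 − 2·172 = 273 mm, which satisfies the 261 mm minimum.
Going = (16 − 1) × 273 = 4095 mm.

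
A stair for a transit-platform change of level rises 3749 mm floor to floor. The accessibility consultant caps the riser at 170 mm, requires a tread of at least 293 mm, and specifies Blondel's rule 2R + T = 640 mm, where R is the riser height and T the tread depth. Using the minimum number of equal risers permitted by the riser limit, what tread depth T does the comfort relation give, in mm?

3749 / 170 = 22.053 → round up to 23 risers.
Riser R = 3749 / 23 = 163 mm, within the 170 mm limit.
T = 640 − 2·163 = 314 mm, which satisfies the 293 mm minimum.

314 mm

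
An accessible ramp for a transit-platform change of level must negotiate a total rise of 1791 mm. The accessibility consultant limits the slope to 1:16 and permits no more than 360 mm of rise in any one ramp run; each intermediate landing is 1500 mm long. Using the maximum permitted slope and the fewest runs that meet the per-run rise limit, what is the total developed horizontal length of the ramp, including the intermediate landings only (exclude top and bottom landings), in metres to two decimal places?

34.66 m

1791 / 360 = 4.97, so 5 ramp runs are needed. That means 4 intermediate landings.
Horizontal run for 1791 mm of rise at 1:16 is 1791 × 16 = 28656 mm.
Intermediate landings: 4 × 1500 = 6000 mm.
Developed length = 28656 + 6000 = 34656 mm.
= 34.66 m.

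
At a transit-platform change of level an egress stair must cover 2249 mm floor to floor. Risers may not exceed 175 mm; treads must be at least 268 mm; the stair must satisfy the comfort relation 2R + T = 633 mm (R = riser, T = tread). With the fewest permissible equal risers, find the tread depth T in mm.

287 mm

2249 / 175 = 12.85, so 13 risers are needed.
Riser R = 2249 / 13 = 173 mm, within the 175 mm limit.
From 2R + T = 633: T = 633 − 346 = 287 mm.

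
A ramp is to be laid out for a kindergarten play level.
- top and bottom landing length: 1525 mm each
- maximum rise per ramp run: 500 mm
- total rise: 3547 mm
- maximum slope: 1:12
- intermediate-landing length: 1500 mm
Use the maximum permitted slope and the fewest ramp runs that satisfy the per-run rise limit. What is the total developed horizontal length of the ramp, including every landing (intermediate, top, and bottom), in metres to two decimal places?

56.11 m

⌈3547/500⌉ = 8 ramp runs. That means 7 intermediate landings.
Horizontal run for 3547 mm of rise at 1:12 is 3547 × 12 = 42564 mm.
Intermediate landings: 7 × 1500 = 10500 mm.
Top and bottom landings: 2 × 1525 = 3050 mm.
Total = 42564 + 10500 + 3050 = 56114 mm.
= 56.11 m.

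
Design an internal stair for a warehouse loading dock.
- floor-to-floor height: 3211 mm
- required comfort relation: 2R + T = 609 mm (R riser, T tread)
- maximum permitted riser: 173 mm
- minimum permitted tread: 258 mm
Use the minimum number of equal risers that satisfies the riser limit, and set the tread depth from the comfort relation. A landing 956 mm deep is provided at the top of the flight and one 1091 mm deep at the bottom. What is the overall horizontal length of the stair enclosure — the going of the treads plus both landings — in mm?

6925 mm

At most 173 each: 3211/173 = 18.56, giving 19 risers.
Each riser is 3211/19 = 169 mm (≤ 173 mm).
Tread T = 609 − 2 × 169 = 271 mm (≥ 258 mm).
19 risers give 18 treads; going = 18 × 271 = 4878 mm.
Add landings: 4878 + 956 + 1091 = 6925 mm.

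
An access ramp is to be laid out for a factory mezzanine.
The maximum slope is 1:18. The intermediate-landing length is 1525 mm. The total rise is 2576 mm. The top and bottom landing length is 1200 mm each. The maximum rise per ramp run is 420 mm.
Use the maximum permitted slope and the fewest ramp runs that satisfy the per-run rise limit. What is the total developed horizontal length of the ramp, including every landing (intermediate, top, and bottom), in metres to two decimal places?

⌈2576/420⌉ = 7 ramp runs. That means 6 intermediate landings.
Ramp run (horizontal) at 1:18: 2576 × 18 = 46368 mm.
Intermediate landings: 6 × 1525 = 9150 mm.
Top and bottom landings: 2 × 1200 = 2400 mm.
Total = 46368 + 9150 + 2400 = 57918 mm.
= 57.92 m.

57.92 m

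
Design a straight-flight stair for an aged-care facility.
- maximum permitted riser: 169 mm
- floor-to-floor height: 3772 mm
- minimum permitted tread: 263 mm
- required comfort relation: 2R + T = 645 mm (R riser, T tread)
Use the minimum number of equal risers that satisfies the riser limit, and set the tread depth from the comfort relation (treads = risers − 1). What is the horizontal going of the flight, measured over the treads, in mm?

3772 / 169 = 22.320 → round up to 23 risers.
R = 3772 ÷ 23 = 164 mm.
From 2R + T = 645: T = 645 − 328 = 317 mm.
Going = (23 − 1) × 317 = 6974 mm.

6974 mm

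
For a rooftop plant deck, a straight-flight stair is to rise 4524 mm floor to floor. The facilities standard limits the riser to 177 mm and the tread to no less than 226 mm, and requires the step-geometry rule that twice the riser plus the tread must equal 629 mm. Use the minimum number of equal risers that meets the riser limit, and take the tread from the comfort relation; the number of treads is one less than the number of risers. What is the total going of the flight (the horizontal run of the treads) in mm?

4524 / 177 = 25.56, so 26 risers are needed.
Each riser is 4524/26 = 174 mm (≤ 177 mm).
T = 629 − 2·174 = 281 mm, which satisfies the 226 mm minimum.
Going = (26 − 1) × 281 = 7025 mm.

7025 mm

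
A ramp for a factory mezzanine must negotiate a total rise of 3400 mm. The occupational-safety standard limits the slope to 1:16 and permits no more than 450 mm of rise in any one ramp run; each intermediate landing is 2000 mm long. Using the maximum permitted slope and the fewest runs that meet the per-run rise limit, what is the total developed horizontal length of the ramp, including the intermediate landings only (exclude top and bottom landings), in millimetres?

68400 mm

3400 / 450 = 7.56, so 8 ramp runs are needed. That means 7 intermediate landings.
Ramp run (horizontal) at 1:16: 3400 × 16 = 54400 mm.
7 intermediate landings contribute 7 × 2000 = 14000 mm.
Total developed length = 54400 + 14000 = 68400 mm.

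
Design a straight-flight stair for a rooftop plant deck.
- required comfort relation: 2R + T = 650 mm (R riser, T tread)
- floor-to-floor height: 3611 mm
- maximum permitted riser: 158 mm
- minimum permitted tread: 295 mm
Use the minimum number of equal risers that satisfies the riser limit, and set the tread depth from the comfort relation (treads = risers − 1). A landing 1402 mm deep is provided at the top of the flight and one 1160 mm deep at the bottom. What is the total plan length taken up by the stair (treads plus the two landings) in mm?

At most 158 each: 3611/158 = 22.85, giving 23 risers.
Each riser is 3611/23 = 157 mm (≤ 158 mm).
Tread T = 650 − 2 × 157 = 336 mm (≥ 295 mm).
Treads = 23 − 1 = 22; going = 22 × 336 = 7392 mm.
Add landings: 7392 + 1402 + 1160 = 9954 mm.

9954 mm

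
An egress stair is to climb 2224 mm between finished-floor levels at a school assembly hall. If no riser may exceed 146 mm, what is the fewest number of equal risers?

At most 146 each: 2224/146 = 15.23, giving 16 risers.

16 risers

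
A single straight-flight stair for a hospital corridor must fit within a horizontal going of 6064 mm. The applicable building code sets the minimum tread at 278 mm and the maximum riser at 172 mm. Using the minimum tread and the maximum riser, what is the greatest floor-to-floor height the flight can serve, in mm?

3784 mm

6064 / 278 = 21.81, so 21 treads fit.
Risers = treads + 1 = 22.
Maximum height = 22 × 172 = 3784 mm.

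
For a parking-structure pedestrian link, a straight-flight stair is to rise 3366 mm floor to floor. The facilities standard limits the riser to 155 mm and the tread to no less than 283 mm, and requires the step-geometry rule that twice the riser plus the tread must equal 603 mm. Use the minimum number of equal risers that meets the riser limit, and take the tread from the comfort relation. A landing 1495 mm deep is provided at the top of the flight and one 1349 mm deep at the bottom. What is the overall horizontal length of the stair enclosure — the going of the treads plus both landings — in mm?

9081 mm

⌈3366/155⌉ = 22 risers.
R = 3366 ÷ 22 = 153 mm.
From 2R + T = 603: T = 603 − 306 = 297 mm.
Treads = 22 − 1 = 21; going = 21 × 297 = 6237 mm.
Add landings: 6237 + 1495 + 1349 = 9081 mm.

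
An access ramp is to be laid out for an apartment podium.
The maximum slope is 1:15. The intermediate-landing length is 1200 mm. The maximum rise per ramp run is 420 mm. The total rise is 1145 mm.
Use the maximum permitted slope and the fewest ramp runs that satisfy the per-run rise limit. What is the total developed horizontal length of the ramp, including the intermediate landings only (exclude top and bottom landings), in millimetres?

19575 mm

1145 / 420 = 2.73, so 3 ramp runs are needed. That means 2 intermediate landings.
Horizontal run for 1145 mm of rise at 1:15 is 1145 × 15 = 17175 mm.
2 intermediate landings contribute 2 × 1200 = 2400 mm.
Total developed length = 17175 + 2400 = 19575 mm.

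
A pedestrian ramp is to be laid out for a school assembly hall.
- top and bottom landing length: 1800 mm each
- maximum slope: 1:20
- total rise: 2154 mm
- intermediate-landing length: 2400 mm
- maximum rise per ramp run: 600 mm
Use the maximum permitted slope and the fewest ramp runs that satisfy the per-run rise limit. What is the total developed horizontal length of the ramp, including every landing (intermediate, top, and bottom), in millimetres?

2154 / 600 = 3.59, so 4 ramp runs are needed. That means 3 intermediate landings.
Horizontal run for 2154 mm of rise at 1:20 is 2154 × 20 = 43080 mm.
3 intermediate landings contribute 3 × 2400 = 7200 mm.
Top and bottom landings: 2 × 1800 = 3600 mm.
Total = 43080 + 7200 + 3600 = 53880 mm.

53880 mm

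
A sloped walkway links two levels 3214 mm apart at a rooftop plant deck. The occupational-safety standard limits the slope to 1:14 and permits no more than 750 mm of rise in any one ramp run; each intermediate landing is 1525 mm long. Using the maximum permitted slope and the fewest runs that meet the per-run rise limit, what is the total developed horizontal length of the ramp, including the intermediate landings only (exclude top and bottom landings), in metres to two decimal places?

3214 / 750 = 4.29, so 5 ramp runs are needed. That means 4 intermediate landings.
Ramp run (horizontal) at 1:14: 3214 × 14 = 44996 mm.
Intermediate landings: 4 × 1525 = 6100 mm.
Developed length = 44996 + 6100 = 51096 mm.
= 51.10 m.

51.10 m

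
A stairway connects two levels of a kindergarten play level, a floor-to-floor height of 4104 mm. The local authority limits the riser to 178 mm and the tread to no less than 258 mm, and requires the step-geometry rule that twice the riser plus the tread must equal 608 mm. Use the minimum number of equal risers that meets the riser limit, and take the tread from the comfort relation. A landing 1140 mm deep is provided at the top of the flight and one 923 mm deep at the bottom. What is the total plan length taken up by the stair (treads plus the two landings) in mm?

8181 mm

At most 178 each: 4104/178 = 23.06, giving 24 risers.
Each riser is 4104/24 = 171 mm (≤ 178 mm).
From 2R + T = 608: T = 608 − 342 = 266 mm.
Treads = 24 − 1 = 23; going = 23 × 266 = 6118 mm.
Add landings: 6118 + 1140 + 923 = 8181 mm.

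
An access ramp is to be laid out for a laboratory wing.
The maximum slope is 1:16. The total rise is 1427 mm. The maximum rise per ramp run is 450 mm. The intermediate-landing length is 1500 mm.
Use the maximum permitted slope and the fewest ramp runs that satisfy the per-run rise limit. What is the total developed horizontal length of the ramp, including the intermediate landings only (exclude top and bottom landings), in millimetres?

27332 mm

At most 450 each: 1427/450 = 3.17, giving 4 ramp runs. That means 3 intermediate landings.
Horizontal run for 1427 mm of rise at 1:16 is 1427 × 16 = 22832 mm.
Intermediate landings: 3 × 1500 = 4500 mm.
Total developed length = 22832 + 4500 = 27332 mm.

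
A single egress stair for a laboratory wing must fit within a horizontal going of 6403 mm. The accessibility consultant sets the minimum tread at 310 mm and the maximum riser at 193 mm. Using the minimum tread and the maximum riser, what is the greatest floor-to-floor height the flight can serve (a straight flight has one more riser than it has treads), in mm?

4053 mm

6403 / 310 = 20.65, so 20 treads fit.
Risers = treads + 1 = 21.
Maximum height = 21 × 193 = 4053 mm.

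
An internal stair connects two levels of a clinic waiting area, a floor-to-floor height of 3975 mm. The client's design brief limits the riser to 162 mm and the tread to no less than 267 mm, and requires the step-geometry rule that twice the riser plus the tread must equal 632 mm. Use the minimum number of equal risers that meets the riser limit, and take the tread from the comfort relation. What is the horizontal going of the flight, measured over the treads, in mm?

7536 mm

3975 / 162 = 24.537 → round up to 25 risers.
Each riser is 3975/25 = 159 mm (≤ 162 mm).
T = 632 − 2·159 = 314 mm, which satisfies the 267 mm minimum.
Going = (25 − 1) × 314 = 7536 mm.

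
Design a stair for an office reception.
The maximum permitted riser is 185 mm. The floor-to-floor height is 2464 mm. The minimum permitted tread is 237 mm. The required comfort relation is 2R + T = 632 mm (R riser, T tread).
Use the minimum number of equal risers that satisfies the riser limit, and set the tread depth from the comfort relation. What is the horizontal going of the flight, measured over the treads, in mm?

At most 185 each: 2464/185 = 13.32, giving 14 risers.
Riser R = 2464 / 14 = 176 mm, within the 185 mm limit.
From 2R + T = 632: T = 632 − 352 = 280 mm.
Going = (14 − 1) × 280 = 3640 mm.

3640 mm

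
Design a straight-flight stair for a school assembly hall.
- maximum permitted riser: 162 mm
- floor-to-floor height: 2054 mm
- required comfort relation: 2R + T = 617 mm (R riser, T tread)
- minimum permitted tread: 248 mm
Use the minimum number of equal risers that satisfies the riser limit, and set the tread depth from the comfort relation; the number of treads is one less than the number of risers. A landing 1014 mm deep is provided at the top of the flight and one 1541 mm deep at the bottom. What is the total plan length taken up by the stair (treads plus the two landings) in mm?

2054 / 162 = 12.68, so 13 risers are needed.
Riser R = 2054 / 13 = 158 mm, within the 162 mm limit.
From 2R + T = 617: T = 617 − 316 = 301 mm.
Going = (13 − 1) × 301 = 3612 mm.
Enclosure = 3612 + 1014 + 1541 = 6167 mm.

6167 mm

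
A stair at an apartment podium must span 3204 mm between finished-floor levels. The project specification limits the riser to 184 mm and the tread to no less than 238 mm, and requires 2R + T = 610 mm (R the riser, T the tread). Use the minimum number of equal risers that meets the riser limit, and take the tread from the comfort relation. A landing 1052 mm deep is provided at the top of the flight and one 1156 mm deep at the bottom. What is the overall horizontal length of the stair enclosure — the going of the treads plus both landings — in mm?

6526 mm

⌈3204/184⌉ = 18 risers.
Each riser is 3204/18 = 178 mm (≤ 184 mm).
From 2R + T = 610: T = 610 − 356 = 254 mm.
Going = (18 − 1) × 254 = 4318 mm.
Add landings: 4318 + 1052 + 1156 = 6526 mm.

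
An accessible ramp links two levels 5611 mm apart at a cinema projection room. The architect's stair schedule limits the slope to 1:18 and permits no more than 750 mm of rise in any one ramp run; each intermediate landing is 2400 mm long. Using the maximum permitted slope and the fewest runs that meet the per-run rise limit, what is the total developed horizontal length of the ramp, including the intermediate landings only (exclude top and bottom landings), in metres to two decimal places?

⌈5611/750⌉ = 8 ramp runs. That means 7 intermediate landings.
Horizontal run for 5611 mm of rise at 1:18 is 5611 × 18 = 100998 mm.
Intermediate landings: 7 × 2400 = 16800 mm.
Developed length = 100998 + 16800 = 117798 mm.
= 117.80 m.

117.80 m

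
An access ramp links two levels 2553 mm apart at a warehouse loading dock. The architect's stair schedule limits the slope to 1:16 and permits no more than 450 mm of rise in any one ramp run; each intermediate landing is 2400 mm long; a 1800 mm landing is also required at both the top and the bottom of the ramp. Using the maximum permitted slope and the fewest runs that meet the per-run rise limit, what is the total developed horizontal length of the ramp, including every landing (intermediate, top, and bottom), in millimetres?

2553 / 450 = 5.67, so 6 ramp runs are needed. That means 5 intermediate landings.
Horizontal run for 2553 mm of rise at 1:16 is 2553 × 16 = 40848 mm.
5 intermediate landings contribute 5 × 2400 = 12000 mm.
Top and bottom landings: 2 × 1800 = 3600 mm.
Total = 40848 + 12000 + 3600 = 56448 mm.

56448 mm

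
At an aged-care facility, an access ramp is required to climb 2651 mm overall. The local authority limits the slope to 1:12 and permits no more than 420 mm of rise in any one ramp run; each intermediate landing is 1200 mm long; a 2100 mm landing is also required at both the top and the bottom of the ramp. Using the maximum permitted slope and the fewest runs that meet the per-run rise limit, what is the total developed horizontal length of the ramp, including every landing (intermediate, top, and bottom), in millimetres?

At most 420 each: 2651/420 = 6.31, giving 7 ramp runs. That means 6 intermediate landings.
Ramp run (horizontal) at 1:12: 2651 × 12 = 31812 mm.
Intermediate landings: 6 × 1200 = 7200 mm.
Top and bottom landings: 2 × 2100 = 4200 mm.
Total = 31812 + 7200 + 4200 = 43212 mm.

43212 mm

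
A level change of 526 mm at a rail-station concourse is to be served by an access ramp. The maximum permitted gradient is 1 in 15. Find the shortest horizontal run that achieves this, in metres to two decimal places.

7.89 m

Run = rise × 15 = 526 × 15 = 7890 mm.
7890 mm = 7.89 m.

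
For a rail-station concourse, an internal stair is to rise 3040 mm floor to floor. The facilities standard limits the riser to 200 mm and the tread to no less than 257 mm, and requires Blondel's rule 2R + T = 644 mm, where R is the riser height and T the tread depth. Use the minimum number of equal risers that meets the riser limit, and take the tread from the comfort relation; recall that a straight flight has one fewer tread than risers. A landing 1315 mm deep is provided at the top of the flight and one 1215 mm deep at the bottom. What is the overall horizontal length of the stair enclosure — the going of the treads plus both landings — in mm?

6490 mm

⌈3040/200⌉ = 16 risers.
R = 3040 ÷ 16 = 190 mm.
From 2R + T = 644: T = 644 − 380 = 264 mm.
16 risers give 15 treads; going = 15 × 264 = 3960 mm.
Enclosure = 3960 + 1315 + 1215 = 6490 mm.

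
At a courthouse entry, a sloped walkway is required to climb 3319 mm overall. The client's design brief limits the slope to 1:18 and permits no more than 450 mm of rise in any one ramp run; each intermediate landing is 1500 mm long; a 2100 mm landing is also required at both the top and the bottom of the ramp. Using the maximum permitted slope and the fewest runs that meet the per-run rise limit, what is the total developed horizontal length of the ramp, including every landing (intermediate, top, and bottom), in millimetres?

74442 mm

3319 / 450 = 7.376 → round up to 8 ramp runs. That means 7 intermediate landings.
Ramp run (horizontal) at 1:18: 3319 × 18 = 59742 mm.
7 intermediate landings contribute 7 × 1500 = 10500 mm.
Top and bottom landings: 2 × 2100 = 4200 mm.
Total = 59742 + 10500 + 4200 = 74442 mm.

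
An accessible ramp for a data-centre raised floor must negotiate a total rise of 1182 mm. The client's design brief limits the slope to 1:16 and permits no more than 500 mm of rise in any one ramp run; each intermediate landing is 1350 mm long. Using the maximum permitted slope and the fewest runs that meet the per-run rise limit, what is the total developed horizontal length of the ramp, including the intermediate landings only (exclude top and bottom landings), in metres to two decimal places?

⌈1182/500⌉ = 3 ramp runs. That means 2 intermediate landings.
Horizontal run for 1182 mm of rise at 1:16 is 1182 × 16 = 18912 mm.
2 intermediate landings contribute 2 × 1350 = 2700 mm.
Developed length = 18912 + 2700 = 21612 mm.
= 21.61 m.

21.61 m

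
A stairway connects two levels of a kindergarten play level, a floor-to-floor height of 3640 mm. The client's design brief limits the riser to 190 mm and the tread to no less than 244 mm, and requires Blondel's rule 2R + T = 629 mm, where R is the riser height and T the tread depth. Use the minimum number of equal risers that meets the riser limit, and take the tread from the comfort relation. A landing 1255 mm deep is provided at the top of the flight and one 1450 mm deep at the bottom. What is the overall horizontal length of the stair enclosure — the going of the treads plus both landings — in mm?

7740 mm

3640 / 190 = 19.16, so 20 risers are needed.
R = 3640 ÷ 20 = 182 mm.
From 2R + T = 629: T = 629 − 364 = 265 mm.
Going = (20 − 1) × 265 = 5035 mm.
Enclosure = 5035 + 1255 + 1450 = 7740 mm.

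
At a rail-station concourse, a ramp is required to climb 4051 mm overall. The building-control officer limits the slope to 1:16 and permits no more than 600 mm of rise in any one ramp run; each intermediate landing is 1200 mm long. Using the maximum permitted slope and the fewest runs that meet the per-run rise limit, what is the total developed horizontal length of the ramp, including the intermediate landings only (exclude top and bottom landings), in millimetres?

4051 / 600 = 6.752 → round up to 7 ramp runs. That means 6 intermediate landings.
Horizontal run for 4051 mm of rise at 1:16 is 4051 × 16 = 64816 mm.
6 intermediate landings contribute 6 × 1200 = 7200 mm.
Total developed length = 64816 + 7200 = 72016 mm.

72016 mm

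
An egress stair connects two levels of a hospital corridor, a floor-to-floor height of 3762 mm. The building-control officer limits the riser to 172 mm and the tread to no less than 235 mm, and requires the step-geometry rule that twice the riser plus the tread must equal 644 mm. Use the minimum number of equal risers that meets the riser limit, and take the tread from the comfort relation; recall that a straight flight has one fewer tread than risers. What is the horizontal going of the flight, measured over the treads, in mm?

3762 / 172 = 21.87, so 22 risers are needed.
R = 3762 ÷ 22 = 171 mm.
T = 644 − 2·171 = 302 mm, which satisfies the 235 mm minimum.
22 risers give 21 treads; going = 21 × 302 = 6342 mm.

6342 mm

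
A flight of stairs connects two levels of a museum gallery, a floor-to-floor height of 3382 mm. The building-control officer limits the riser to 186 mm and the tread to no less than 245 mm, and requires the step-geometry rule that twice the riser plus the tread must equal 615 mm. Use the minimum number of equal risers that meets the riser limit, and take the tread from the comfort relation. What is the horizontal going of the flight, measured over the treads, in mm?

4662 mm

At most 186 each: 3382/186 = 18.18, giving 19 risers.
R = 3382 ÷ 19 = 178 mm.
Tread T = 615 − 2 × 178 = 259 mm (≥ 245 mm).
Treads = 19 − 1 = 18; going = 18 × 259 = 4662 mm.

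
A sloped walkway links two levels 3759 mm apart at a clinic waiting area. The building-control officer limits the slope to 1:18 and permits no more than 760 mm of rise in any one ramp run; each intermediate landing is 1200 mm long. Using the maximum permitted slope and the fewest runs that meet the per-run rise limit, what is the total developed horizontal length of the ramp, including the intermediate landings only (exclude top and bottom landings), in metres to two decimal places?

72.46 m

3759 / 760 = 4.95, so 5 ramp runs are needed. That means 4 intermediate landings.
Ramp run (horizontal) at 1:18: 3759 × 18 = 67662 mm.
Intermediate landings: 4 × 1200 = 4800 mm.
Total developed length = 67662 + 4800 = 72462 mm.
= 72.46 m.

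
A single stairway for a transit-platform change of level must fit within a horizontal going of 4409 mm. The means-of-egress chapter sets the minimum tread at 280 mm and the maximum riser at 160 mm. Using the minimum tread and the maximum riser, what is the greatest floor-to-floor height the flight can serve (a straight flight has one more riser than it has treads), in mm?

Treads that fit: ⌊4409 / 280⌋ = 15.
Risers = treads + 1 = 16.
Maximum height = 16 × 160 = 2560 mm.

2560 mm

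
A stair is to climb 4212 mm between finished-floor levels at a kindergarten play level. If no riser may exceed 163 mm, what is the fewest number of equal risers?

26 risers

4212 / 163 = 25.84, so 26 risers are needed.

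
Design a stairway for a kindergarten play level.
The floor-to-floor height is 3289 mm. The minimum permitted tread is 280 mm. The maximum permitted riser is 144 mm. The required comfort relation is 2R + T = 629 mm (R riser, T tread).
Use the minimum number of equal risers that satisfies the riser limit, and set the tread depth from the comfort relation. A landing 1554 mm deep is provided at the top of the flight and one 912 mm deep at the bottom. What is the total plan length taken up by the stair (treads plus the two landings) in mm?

10012 mm

⌈3289/144⌉ = 23 risers.
R = 3289 ÷ 23 = 143 mm.
T = 629 − 2·143 = 343 mm, which satisfies the 280 mm minimum.
Treads = 23 − 1 = 22; going = 22 × 343 = 7546 mm.
Enclosure = 7546 + 1554 + 912 = 10012 mm.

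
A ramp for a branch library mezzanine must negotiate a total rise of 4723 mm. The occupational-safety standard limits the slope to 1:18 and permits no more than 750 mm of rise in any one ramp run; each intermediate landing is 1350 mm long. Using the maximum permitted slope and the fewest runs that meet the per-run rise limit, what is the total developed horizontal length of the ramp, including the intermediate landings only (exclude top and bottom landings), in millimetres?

93114 mm

⌈4723/750⌉ = 7 ramp runs. That means 6 intermediate landings.
Ramp run (horizontal) at 1:18: 4723 × 18 = 85014 mm.
Intermediate landings: 6 × 1350 = 8100 mm.
Developed length = 85014 + 8100 = 93114 mm.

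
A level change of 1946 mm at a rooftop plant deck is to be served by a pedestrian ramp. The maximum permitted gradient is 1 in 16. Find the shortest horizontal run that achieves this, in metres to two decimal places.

Run = rise × 16 = 1946 × 16 = 31136 mm.
31136 mm = 31.14 m.

31.14 m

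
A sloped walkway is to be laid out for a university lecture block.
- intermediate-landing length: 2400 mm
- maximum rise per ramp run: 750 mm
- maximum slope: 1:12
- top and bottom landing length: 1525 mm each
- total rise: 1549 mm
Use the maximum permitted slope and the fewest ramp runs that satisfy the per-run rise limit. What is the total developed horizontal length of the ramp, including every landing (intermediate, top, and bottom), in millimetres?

26438 mm

⌈1549/750⌉ = 3 ramp runs. That means 2 intermediate landings.
Ramp run (horizontal) at 1:12: 1549 × 12 = 18588 mm.
Intermediate landings: 2 × 2400 = 4800 mm.
Top and bottom landings: 2 × 1525 = 3050 mm.
Total = 18588 + 4800 + 3050 = 26438 mm.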